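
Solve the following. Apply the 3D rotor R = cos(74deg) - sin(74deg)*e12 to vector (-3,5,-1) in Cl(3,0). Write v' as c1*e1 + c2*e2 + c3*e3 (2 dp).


Rotor R = cos(74deg) - sin(74deg)*e12
Rotation angle theta = 2 * 74 = 148 degrees in the e12 plane (e1 -> e2).
The component perpendicular to the plane (e3) is invariant: v'_3 = v3 = -1.00
cos(148deg) = -0.8480, sin(148deg) = 0.5299
v'_1 = v1*cos(theta) - v2*sin(theta) = -3*(-0.8480) - 5*0.5299 = -0.11
v'_2 = v1*sin(theta) + v2*cos(theta) = -3*0.5299 + 5*(-0.8480) = -5.83
v' = -0.11*e1 - 5.83*e2 - 1.00*e3


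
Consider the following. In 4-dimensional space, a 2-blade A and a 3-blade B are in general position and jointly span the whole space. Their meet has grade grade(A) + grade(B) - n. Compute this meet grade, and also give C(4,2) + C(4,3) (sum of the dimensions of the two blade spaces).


Meet grade = grade(A) + grade(B) - n
= 2 + 3 - 4 = 1
C(4,2) = 6
C(4,3) = 4
dim_A + dim_B = 6 + 4 = 10


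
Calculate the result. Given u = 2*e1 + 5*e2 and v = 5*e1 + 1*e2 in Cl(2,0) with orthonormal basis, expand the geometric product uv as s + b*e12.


Expand: (2*e1 + 5*e2)(5*e1 + 1*e2)
= 2*5*e1e1 + 2*1*e1e2 + 5*5*e2e1 + 5*1*e2e2
Using e1^2 = e2^2 = 1, e2e1 = -e1e2:
Scalar part s = 2*5 + 5*1 = 10 + 5 = 15
Bivector part b = 2*1 - 5*5 = 2 - 25 = -23
uv = 15 - 23*e12


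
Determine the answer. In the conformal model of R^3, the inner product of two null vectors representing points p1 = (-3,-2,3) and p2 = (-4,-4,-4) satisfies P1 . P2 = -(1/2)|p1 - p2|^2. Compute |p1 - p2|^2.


p1 - p2 = (1, 2, 7)
|p1 - p2|^2 = 1^2 + 2^2 + 7^2
= 1 + 4 + 49
= 54


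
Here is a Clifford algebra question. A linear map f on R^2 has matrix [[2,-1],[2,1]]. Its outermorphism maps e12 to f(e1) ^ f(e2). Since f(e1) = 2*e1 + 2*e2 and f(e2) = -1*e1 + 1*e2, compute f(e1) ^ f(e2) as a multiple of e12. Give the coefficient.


The outermorphism of a linear map f sends e1^e2 to f(e1)^f(e2).
f(e1) = 2*e1 + 2*e2
f(e2) = -1*e1 + 1*e2
f(e1) ^ f(e2) = (2*e1 + 2*e2) ^ (-1*e1 + 1*e2)
= 2*1*e12 + 2*(-1)*e21
= (2 - (-2))*e12
= 4*e12
Coefficient = 4


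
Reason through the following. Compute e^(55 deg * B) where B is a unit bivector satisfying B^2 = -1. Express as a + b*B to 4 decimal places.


For a unit bivector B with B^2 = -1, the exponential series gives
e^(theta*B) = cos(theta) + sin(theta)*B (the GA analogue of Euler's formula).
theta = 55 degrees = 0.959931 rad
cos(55 deg) = 0.5736
sin(55 deg) = 0.8192
exp(theta*B) = 0.5736 + 0.8192*B


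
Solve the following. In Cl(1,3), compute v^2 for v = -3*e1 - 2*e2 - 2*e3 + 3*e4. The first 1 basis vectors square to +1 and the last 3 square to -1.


v^2 = sum of c_i^2 * e_i^2
Positive signature terms (e_i^2 = +1): (-3)^2 = 9
Negative signature terms (e_j^2 = -1): (-2)^2 + (-2)^2 + 3^2 = 17
v^2 = 9 - 17 = -8


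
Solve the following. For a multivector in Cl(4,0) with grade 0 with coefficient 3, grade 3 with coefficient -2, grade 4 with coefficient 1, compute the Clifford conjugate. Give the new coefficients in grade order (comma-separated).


Clifford conjugate sign for grade k: (-1)^(k(k+1)/2)
Grade 0: (-1)^(0*1/2) = (-1)^0 = 1, coeff 3 -> 3
Grade 3: (-1)^(3*4/2) = (-1)^6 = 1, coeff -2 -> -2
Grade 4: (-1)^(4*5/2) = (-1)^10 = 1, coeff 1 -> 1
Conjugated coefficients: 3, -2, 1


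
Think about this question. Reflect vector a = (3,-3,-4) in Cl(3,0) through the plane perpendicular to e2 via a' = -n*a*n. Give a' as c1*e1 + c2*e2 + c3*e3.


Reflection formula: a' = -n*a*n, with n = e2 (unit vector, n^2 = 1).
For reflection through hyperplane perp to e2:
The component along e2 flips sign, others stay.
a = (3, -3, -4)
a' = (3, 3, -4)
a' = 3*e1 + 3*e2 - 4*e3


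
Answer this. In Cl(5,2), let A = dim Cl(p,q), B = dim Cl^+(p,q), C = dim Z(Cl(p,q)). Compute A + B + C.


n = 5 + 2 = 7
Total dim = 2^7 = 128
Even subalgebra dim = 2^6 = 64
n is odd, so center dim = 2
Sum = 128 + 64 + 2 = 194


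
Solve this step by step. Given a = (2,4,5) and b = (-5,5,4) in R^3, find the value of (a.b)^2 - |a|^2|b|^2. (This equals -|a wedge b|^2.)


a . b = 2*(-5) + 4*5 + 5*4
= -10 + 20 + 20 = 30
|a|^2 = 2^2 + 4^2 + 5^2 = 45
|b|^2 = (-5)^2 + 5^2 + 4^2 = 66
(a.b)^2 = 30^2 = 900
|a|^2 * |b|^2 = 45 * 66 = 2970
Result = 900 - 2970 = -2070


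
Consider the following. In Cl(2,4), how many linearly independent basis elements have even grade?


Even subalgebra dimension = 2^(n-1)
n = 2 + 4 = 6
2^(6 - 1) = 2^5 = 32
Verification: sum of C(6,k) for even k = 1 + 15 + 15 + 1 = 32
Result = 32


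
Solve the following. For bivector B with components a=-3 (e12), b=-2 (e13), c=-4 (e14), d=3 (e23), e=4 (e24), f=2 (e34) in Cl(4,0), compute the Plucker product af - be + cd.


Plucker relation: af - be + cd
a*f = (-3)*2 = -6
b*e = (-2)*4 = -8
c*d = (-4)*3 = -12
af - be + cd = -6 - (-8) + (-12)
= -10


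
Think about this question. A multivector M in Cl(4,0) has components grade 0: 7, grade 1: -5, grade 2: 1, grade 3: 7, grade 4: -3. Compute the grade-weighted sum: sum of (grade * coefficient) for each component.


Grade-weighted sum = sum of grade_k * coefficient_k
0*7 = 0
1*(-5) = -5
2*1 = 2
3*7 = 21
4*(-3) = -12
Total = 0 + (-5) + 2 + 21 + (-12) = 6


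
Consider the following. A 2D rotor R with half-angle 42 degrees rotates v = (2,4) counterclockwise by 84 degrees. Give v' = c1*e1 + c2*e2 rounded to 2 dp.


Rotor R = cos(42deg) - sin(42deg)*e12
Rotation angle theta = 2 * 42 = 84 degrees
v' = R*v*~R rotates v by theta.
cos(84deg) = 0.1045, sin(84deg) = 0.9945
v'_1 = 2*cos(84deg) - 4*sin(84deg)
= 2*0.1045 - 4*0.9945
= -3.77
v'_2 = 2*sin(84deg) + 4*cos(84deg)
= 2*0.9945 + 4*0.1045
= 2.41
v' = -3.77*e1 + 2.41*e2


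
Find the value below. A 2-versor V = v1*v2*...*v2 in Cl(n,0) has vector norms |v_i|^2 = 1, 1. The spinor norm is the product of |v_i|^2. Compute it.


Spinor norm N(V) = |v1|^2 * |v2|^2 * ... * |v2|^2
= 1 * 1
Running product: 1, 1
N(V) = 1


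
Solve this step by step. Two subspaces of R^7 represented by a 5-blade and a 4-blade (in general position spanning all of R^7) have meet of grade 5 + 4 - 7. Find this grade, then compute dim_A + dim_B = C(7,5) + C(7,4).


Meet grade = grade(A) + grade(B) - n
= 5 + 4 - 7 = 2
C(7,5) = 21
C(7,4) = 35
dim_A + dim_B = 21 + 35 = 56


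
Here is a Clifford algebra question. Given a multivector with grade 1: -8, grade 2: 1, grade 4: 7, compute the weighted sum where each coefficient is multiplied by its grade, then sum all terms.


Grade-weighted sum = sum of grade_k * coefficient_k
1*(-8) = -8
2*1 = 2
4*7 = 28
Total = -8 + 2 + 28 = 22


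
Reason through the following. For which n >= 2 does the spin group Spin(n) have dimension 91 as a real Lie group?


dim Spin(n) = dim so(n) = n(n-1)/2.
Solve n(n-1)/2 = 91, i.e. n^2 - n - 182 = 0.
Discriminant = 1 + 8*91 = 729
n = (1 + sqrt(729))/2 = (1 + 27)/2 = 14


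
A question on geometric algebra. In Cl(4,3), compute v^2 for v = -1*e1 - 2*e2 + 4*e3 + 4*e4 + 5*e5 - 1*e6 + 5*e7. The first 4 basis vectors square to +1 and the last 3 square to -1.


v^2 = sum of c_i^2 * e_i^2
Positive signature terms (e_i^2 = +1): (-1)^2 + (-2)^2 + 4^2 + 4^2 = 37
Negative signature terms (e_j^2 = -1): 5^2 + (-1)^2 + 5^2 = 51
v^2 = 37 - 51 = -14


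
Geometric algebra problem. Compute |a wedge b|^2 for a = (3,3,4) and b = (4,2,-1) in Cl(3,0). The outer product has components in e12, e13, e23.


a wedge b = (a1*b2 - a2*b1)*e12 + (a1*b3 - a3*b1)*e13 + (a2*b3 - a3*b2)*e23
e12 coeff: 3*2 - 3*4 = 6 - 12 = -6
e13 coeff: 3*(-1) - 4*4 = -3 - 16 = -19
e23 coeff: 3*(-1) - 4*2 = -3 - 8 = -11
|a wedge b|^2 = (-6)^2 + (-19)^2 + (-11)^2
= 36 + 361 + 121
= 518


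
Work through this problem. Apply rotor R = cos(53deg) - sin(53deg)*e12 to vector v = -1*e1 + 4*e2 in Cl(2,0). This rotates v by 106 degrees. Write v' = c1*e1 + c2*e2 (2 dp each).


Rotor R = cos(53deg) - sin(53deg)*e12
Rotation angle theta = 2 * 53 = 106 degrees
v' = R*v*~R rotates v by theta.
cos(106deg) = -0.2756, sin(106deg) = 0.9613
v'_1 = -1*cos(106deg) - 4*sin(106deg)
= -1*(-0.2756) - 4*0.9613
= -3.57
v'_2 = -1*sin(106deg) + 4*cos(106deg)
= -1*0.9613 + 4*(-0.2756)
= -2.06
v' = -3.57*e1 - 2.06*e2


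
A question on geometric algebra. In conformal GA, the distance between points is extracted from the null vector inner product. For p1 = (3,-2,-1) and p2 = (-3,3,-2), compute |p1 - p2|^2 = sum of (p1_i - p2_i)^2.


p1 - p2 = (6, -5, 1)
|p1 - p2|^2 = 6^2 + (-5)^2 + 1^2
= 36 + 25 + 1
= 62


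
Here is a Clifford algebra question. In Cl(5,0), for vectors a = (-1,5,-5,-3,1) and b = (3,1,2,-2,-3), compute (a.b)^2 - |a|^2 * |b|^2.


a . b = (-1)*3 + 5*1 + (-5)*2 + (-3)*(-2) + 1*(-3)
= -3 + 5 + (-10) + 6 + (-3) = -5
|a|^2 = (-1)^2 + 5^2 + (-5)^2 + (-3)^2 + 1^2 = 61
|b|^2 = 3^2 + 1^2 + 2^2 + (-2)^2 + (-3)^2 = 27
(a.b)^2 = (-5)^2 = 25
|a|^2 * |b|^2 = 61 * 27 = 1647
Result = 25 - 1647 = -1622


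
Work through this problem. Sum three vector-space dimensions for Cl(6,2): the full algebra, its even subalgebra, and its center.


n = 6 + 2 = 8
Total dim = 2^8 = 256
Even subalgebra dim = 2^7 = 128
n is even, so center dim = 1
Sum = 256 + 128 + 1 = 385


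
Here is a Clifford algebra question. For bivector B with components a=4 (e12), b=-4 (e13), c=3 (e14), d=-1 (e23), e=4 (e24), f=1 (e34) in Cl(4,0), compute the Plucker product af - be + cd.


Plucker relation: af - be + cd
a*f = 4*1 = 4
b*e = (-4)*4 = -16
c*d = 3*(-1) = -3
af - be + cd = 4 - (-16) + (-3)
= 17


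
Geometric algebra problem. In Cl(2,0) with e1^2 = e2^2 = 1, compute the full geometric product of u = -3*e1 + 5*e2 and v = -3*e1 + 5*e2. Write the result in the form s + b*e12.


Expand: (-3*e1 + 5*e2)(-3*e1 + 5*e2)
= (-3)*(-3)*e1e1 + (-3)*5*e1e2 + 5*(-3)*e2e1 + 5*5*e2e2
Using e1^2 = e2^2 = 1, e2e1 = -e1e2:
Scalar part s = (-3)*(-3) + 5*5 = 9 + 25 = 34
Bivector part b = (-3)*5 - 5*(-3) = -15 - (-15) = 0
uv = 34 + 0*e12


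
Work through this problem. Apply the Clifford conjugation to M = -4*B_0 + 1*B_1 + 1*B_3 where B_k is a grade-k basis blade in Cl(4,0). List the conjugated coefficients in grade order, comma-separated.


Clifford conjugate sign for grade k: (-1)^(k(k+1)/2)
Grade 0: (-1)^(0*1/2) = (-1)^0 = 1, coeff -4 -> -4
Grade 1: (-1)^(1*2/2) = (-1)^1 = -1, coeff 1 -> -1
Grade 3: (-1)^(3*4/2) = (-1)^6 = 1, coeff 1 -> 1
Conjugated coefficients: -4, -1, 1


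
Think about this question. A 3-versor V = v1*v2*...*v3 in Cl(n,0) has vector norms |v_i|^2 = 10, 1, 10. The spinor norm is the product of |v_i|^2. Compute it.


Spinor norm N(V) = |v1|^2 * |v2|^2 * ... * |v3|^2
= 10 * 1 * 10
Running product: 10, 10, 100
N(V) = 100


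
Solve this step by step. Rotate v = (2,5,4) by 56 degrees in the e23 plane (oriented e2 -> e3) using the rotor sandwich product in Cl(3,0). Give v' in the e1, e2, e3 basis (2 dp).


Rotor R = cos(28deg) - sin(28deg)*e23
Rotation angle theta = 2 * 28 = 56 degrees in the e23 plane (e2 -> e3).
The component perpendicular to the plane (e1) is invariant: v'_1 = v1 = 2.00
cos(56deg) = 0.5592, sin(56deg) = 0.8290
v'_2 = v2*cos(theta) - v3*sin(theta) = 5*0.5592 - 4*0.8290 = -0.52
v'_3 = v2*sin(theta) + v3*cos(theta) = 5*0.8290 + 4*0.5592 = 6.38
v' = 2.00*e1 - 0.52*e2 + 6.38*e3


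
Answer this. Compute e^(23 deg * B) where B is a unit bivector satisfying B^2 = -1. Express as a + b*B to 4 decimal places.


For a unit bivector B with B^2 = -1, the exponential series gives
e^(theta*B) = cos(theta) + sin(theta)*B (the GA analogue of Euler's formula).
theta = 23 degrees = 0.401426 rad
cos(23 deg) = 0.9205
sin(23 deg) = 0.3907
exp(theta*B) = 0.9205 + 0.3907*B


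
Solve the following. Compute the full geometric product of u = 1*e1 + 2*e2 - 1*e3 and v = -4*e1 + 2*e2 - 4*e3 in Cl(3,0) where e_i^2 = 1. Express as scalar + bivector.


In Cl(3,0): e_i^2 = 1, e_ie_j = -e_je_i for i != j.
Scalar part = u . v = 1*(-4) + 2*2 + (-1)*(-4)
= -4 + 4 + 4 = 4
e12 coeff = 1*2 - 2*(-4) = 2 - (-8) = 10
e13 coeff = 1*(-4) - (-1)*(-4) = -4 - 4 = -8
e23 coeff = 2*(-4) - (-1)*2 = -8 - (-2) = -6
uv = 4 + 10*e12 - 8*e13 - 6*e23


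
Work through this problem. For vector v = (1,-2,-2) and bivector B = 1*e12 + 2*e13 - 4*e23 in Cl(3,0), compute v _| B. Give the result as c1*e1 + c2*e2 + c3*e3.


Left contraction v _| B = <vB>_1 (grade-1 part of the geometric product vB).
Using e1_|e12 = e2, e2_|e12 = -e1, e1_|e13 = e3, e3_|e13 = -e1, e2_|e23 = e3, e3_|e23 = -e2:
e1 coeff: -v2*b12 - v3*b13 = -(-2)*(1) - (-2)*(2) = 6
e2 coeff: v1*b12 - v3*b23 = (1)*(1) - (-2)*(-4) = -7
e3 coeff: v1*b13 + v2*b23 = (1)*(2) + (-2)*(-4) = 10
v _| B = 6*e1 - 7*e2 + 10*e3


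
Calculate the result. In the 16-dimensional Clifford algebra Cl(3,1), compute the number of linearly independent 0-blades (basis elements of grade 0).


Number of grade-k basis blades in Cl(p,q) with n = p + q is C(n, k).
n = 3 + 1 = 4
C(4, 0) = 4! / (0! * 4!)
= 24 / (1 * 24)
= 1


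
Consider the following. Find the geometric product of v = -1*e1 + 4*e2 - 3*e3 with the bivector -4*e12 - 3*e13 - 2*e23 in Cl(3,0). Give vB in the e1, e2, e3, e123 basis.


vB has grade-1 (vector) and grade-3 (trivector) parts: vB = (v _| B) + (v ^ B).
Vector part <vB>_1:
  e1: -v2*b12 - v3*b13 = -(4)*(-4) - (-3)*(-3) = 7
  e2: v1*b12 - v3*b23 = (-1)*(-4) - (-3)*(-2) = -2
  e3: v1*b13 + v2*b23 = (-1)*(-3) + (4)*(-2) = -5
Trivector part <vB>_3:
  e123: v1*b23 - v2*b13 + v3*b12 = (-1)*(-2) - (4)*(-3) + (-3)*(-4) = 26
vB = 7*e1 - 2*e2 - 5*e3 + 26*e123


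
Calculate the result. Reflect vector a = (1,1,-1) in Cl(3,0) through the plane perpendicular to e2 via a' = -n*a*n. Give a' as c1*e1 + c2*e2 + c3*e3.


Reflection formula: a' = -n*a*n, with n = e2 (unit vector, n^2 = 1).
For reflection through hyperplane perp to e2:
The component along e2 flips sign, others stay.
a = (1, 1, -1)
a' = (1, -1, -1)
a' = 1*e1 - 1*e2 - 1*e3


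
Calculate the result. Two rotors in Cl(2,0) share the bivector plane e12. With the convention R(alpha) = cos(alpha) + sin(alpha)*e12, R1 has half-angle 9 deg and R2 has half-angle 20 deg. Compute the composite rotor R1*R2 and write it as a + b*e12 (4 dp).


Same-plane rotors commute and their half-angles add:
R1*R2 = cos(a1 + a2) + sin(a1 + a2)*e12.
a1 + a2 = 9 + 20 = 29 deg
cos(29 deg) = 0.8746
sin(29 deg) = 0.4848
R1*R2 = 0.8746 + 0.4848*e12


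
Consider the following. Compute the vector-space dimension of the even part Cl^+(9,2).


Even subalgebra dimension = 2^(n-1)
n = 9 + 2 = 11
2^(11 - 1) = 2^10 = 1024
Verification: sum of C(11,k) for even k = 1 + 55 + 330 + 462 + 165 + 11 = 1024
Result = 1024


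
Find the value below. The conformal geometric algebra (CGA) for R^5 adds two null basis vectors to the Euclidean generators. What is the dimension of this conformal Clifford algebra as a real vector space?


The conformal model of R^5 uses Cl(6,1): the 5 Euclidean generators plus two extra orthogonal generators e+ (e+^2 = +1) and e- (e-^2 = -1), from which the null vectors e0, einf are built.
Number of generators m = 5 + 2 = 7.
dim Cl(p,q) = 2^m = 2^7 = 128


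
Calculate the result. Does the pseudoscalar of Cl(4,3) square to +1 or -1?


The pseudoscalar I = e1...e_n (product of all n generators) of Cl(p,q) satisfies I^2 = (-1)^(q + n(n-1)/2).
p = 4, q = 3, n = p + q = 7
n(n-1)/2 = 7 * 6 / 2 = 21
Exponent = q + n(n-1)/2 = 3 + 21 = 24
I^2 = (-1)^24 = +1


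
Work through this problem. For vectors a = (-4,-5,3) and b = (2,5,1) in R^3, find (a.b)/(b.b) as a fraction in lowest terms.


Projection coefficient = (a . b) / (b . b)
a . b = (-4)*2 + (-5)*5 + 3*1
= -8 + (-25) + 3 = -30
b . b = 2^2 + 5^2 + 1^2
= 4 + 25 + 1 = 30
Coefficient = -30/30
In lowest terms: -1/1


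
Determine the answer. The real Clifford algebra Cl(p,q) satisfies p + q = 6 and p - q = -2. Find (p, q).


We need p + q = 6 and p - q = -2.
Adding: 2p = 6 + (-2) = 4, so p = 2.
Then q = 6 - 2 = 4.
(p, q) = (2, 4)


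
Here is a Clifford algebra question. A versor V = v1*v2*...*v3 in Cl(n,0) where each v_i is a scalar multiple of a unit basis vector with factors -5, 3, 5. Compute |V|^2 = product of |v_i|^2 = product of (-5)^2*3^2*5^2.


Each vector v_i has |v_i|^2 = s_i^2
Squared scales: (-5)^2 = 25, 3^2 = 9, 5^2 = 25
|V|^2 = 25 * 9 * 25
= 5625


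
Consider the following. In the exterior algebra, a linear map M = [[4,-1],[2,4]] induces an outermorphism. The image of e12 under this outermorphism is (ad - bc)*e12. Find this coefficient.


The outermorphism of a linear map f sends e1^e2 to f(e1)^f(e2).
f(e1) = 4*e1 + 2*e2
f(e2) = -1*e1 + 4*e2
f(e1) ^ f(e2) = (4*e1 + 2*e2) ^ (-1*e1 + 4*e2)
= 4*4*e12 + 2*(-1)*e21
= (16 - (-2))*e12
= 18*e12
Coefficient = 18


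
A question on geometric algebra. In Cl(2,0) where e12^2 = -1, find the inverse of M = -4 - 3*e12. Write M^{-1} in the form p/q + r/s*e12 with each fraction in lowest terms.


M = -4 - 3*e12, where e12^2 = -1.
Since M commutes with its reverse ~M = a - b*e12, M * ~M = a^2 - b^2*e12^2 = a^2 + b^2.
So M^{-1} = ~M / (a^2 + b^2) = (a - b*e12)/(a^2 + b^2).
a^2 + b^2 = 16 + 9 = 25
Scalar part = -4/25 = -4/25
Bivector coeff = 3/25 = 3/25
M^{-1} = -4/25 + 3/25*e12


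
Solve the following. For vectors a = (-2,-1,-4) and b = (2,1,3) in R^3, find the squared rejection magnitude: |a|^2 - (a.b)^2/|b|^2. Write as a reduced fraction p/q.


|a|^2 = (-2)^2 + (-1)^2 + (-4)^2 = 21
|b|^2 = 2^2 + 1^2 + 3^2 = 14
a . b = (-2)*2 + (-1)*1 + (-4)*3 = -17
(a.b)^2 = (-17)^2 = 289
|rej|^2 = 21 - 289/14
= (294 - 289)/14
= 5/14
In lowest terms: 5/14


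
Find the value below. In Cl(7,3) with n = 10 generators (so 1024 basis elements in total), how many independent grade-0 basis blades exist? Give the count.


Number of grade-k basis blades in Cl(p,q) with n = p + q is C(n, k).
n = 7 + 3 = 10
C(10, 0) = 10! / (0! * 10!)
= 3628800 / (1 * 3628800)
= 1


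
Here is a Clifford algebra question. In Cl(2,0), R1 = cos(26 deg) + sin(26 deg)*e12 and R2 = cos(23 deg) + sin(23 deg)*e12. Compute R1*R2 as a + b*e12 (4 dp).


Same-plane rotors commute and their half-angles add:
R1*R2 = cos(a1 + a2) + sin(a1 + a2)*e12.
a1 + a2 = 26 + 23 = 49 deg
cos(49 deg) = 0.6561
sin(49 deg) = 0.7547
R1*R2 = 0.6561 + 0.7547*e12


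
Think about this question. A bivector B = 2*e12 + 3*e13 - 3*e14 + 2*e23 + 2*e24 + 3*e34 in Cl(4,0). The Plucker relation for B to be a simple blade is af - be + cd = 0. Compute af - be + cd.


Plucker relation: af - be + cd
a*f = 2*3 = 6
b*e = 3*2 = 6
c*d = (-3)*2 = -6
af - be + cd = 6 - 6 + (-6)
= -6


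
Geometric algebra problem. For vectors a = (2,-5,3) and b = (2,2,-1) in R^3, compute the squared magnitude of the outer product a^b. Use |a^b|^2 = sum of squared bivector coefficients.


a wedge b = (a1*b2 - a2*b1)*e12 + (a1*b3 - a3*b1)*e13 + (a2*b3 - a3*b2)*e23
e12 coeff: 2*2 - (-5)*2 = 4 - (-10) = 14
e13 coeff: 2*(-1) - 3*2 = -2 - 6 = -8
e23 coeff: (-5)*(-1) - 3*2 = 5 - 6 = -1
|a wedge b|^2 = 14^2 + (-8)^2 + (-1)^2
= 196 + 64 + 1
= 261


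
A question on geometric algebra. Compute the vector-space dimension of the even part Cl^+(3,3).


Even subalgebra dimension = 2^(n-1)
n = 3 + 3 = 6
2^(6 - 1) = 2^5 = 32
Verification: sum of C(6,k) for even k = 1 + 15 + 15 + 1 = 32
Result = 32


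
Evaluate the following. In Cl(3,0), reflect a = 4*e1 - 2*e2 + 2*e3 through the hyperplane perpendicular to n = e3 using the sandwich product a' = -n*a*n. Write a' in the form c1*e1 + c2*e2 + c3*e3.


Reflection formula: a' = -n*a*n, with n = e3 (unit vector, n^2 = 1).
For reflection through hyperplane perp to e3:
The component along e3 flips sign, others stay.
a = (4, -2, 2)
a' = (4, -2, -2)
a' = 4*e1 - 2*e2 - 2*e3


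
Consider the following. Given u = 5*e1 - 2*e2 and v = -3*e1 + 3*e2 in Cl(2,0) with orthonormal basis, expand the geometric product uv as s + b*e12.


Expand: (5*e1 - 2*e2)(-3*e1 + 3*e2)
= 5*(-3)*e1e1 + 5*3*e1e2 + (-2)*(-3)*e2e1 + (-2)*3*e2e2
Using e1^2 = e2^2 = 1, e2e1 = -e1e2:
Scalar part s = 5*(-3) + (-2)*3 = -15 + (-6) = -21
Bivector part b = 5*3 - (-2)*(-3) = 15 - 6 = 9
uv = -21 + 9*e12


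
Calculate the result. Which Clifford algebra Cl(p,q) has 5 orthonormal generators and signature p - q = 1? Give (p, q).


We need p + q = 5 and p - q = 1.
Adding: 2p = 5 + 1 = 6, so p = 3.
Then q = 5 - 3 = 2.
(p, q) = (3, 2)


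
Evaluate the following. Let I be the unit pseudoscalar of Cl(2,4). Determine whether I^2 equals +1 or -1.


The pseudoscalar I = e1...e_n (product of all n generators) of Cl(p,q) satisfies I^2 = (-1)^(q + n(n-1)/2).
p = 2, q = 4, n = p + q = 6
n(n-1)/2 = 6 * 5 / 2 = 15
Exponent = q + n(n-1)/2 = 4 + 15 = 19
I^2 = (-1)^19 = -1


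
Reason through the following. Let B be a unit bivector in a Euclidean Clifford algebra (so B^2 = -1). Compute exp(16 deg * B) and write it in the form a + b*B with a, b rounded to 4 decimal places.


For a unit bivector B with B^2 = -1, the exponential series gives
e^(theta*B) = cos(theta) + sin(theta)*B (the GA analogue of Euler's formula).
theta = 16 degrees = 0.279253 rad
cos(16 deg) = 0.9613
sin(16 deg) = 0.2756
exp(theta*B) = 0.9613 + 0.2756*B


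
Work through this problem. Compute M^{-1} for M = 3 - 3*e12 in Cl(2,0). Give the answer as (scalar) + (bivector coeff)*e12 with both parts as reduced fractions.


M = 3 - 3*e12, where e12^2 = -1.
Since M commutes with its reverse ~M = a - b*e12, M * ~M = a^2 - b^2*e12^2 = a^2 + b^2.
So M^{-1} = ~M / (a^2 + b^2) = (a - b*e12)/(a^2 + b^2).
a^2 + b^2 = 9 + 9 = 18
Scalar part = 3/18 = 1/6
Bivector coeff = 3/18 = 1/6
M^{-1} = 1/6 + 1/6*e12


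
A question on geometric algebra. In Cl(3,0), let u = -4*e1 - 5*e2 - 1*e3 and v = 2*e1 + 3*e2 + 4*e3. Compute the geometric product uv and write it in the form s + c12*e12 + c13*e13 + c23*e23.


In Cl(3,0): e_i^2 = 1, e_ie_j = -e_je_i for i != j.
Scalar part = u . v = (-4)*2 + (-5)*3 + (-1)*4
= -8 + (-15) + (-4) = -27
e12 coeff = (-4)*3 - (-5)*2 = -12 - (-10) = -2
e13 coeff = (-4)*4 - (-1)*2 = -16 - (-2) = -14
e23 coeff = (-5)*4 - (-1)*3 = -20 - (-3) = -17
uv = -27 - 2*e12 - 14*e13 - 17*e23


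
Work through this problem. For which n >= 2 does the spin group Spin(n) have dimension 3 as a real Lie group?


dim Spin(n) = dim so(n) = n(n-1)/2.
Solve n(n-1)/2 = 3, i.e. n^2 - n - 6 = 0.
Discriminant = 1 + 8*3 = 25
n = (1 + sqrt(25))/2 = (1 + 5)/2 = 3


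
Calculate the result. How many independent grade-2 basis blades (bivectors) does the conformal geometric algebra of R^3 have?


The conformal model of R^3 uses Cl(4,1) with m = 3 + 2 = 5 generators.
Number of grade-2 blades = C(m, 2) = C(5, 2)
= 5*4/2 = 10


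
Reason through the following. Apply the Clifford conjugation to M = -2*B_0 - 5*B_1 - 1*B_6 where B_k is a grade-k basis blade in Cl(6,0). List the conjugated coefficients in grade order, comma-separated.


Clifford conjugate sign for grade k: (-1)^(k(k+1)/2)
Grade 0: (-1)^(0*1/2) = (-1)^0 = 1, coeff -2 -> -2
Grade 1: (-1)^(1*2/2) = (-1)^1 = -1, coeff -5 -> 5
Grade 6: (-1)^(6*7/2) = (-1)^21 = -1, coeff -1 -> 1
Conjugated coefficients: -2, 5, 1


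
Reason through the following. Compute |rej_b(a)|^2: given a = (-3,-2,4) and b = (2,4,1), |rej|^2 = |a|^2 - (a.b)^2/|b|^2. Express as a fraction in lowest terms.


|a|^2 = (-3)^2 + (-2)^2 + 4^2 = 29
|b|^2 = 2^2 + 4^2 + 1^2 = 21
a . b = (-3)*2 + (-2)*4 + 4*1 = -10
(a.b)^2 = (-10)^2 = 100
|rej|^2 = 29 - 100/21
= (609 - 100)/21
= 509/21
In lowest terms: 509/21


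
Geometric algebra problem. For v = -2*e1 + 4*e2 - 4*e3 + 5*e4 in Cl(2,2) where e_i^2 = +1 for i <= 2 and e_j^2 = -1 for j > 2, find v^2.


v^2 = sum of c_i^2 * e_i^2
Positive signature terms (e_i^2 = +1): (-2)^2 + 4^2 = 20
Negative signature terms (e_j^2 = -1): (-4)^2 + 5^2 = 41
v^2 = 20 - 41 = -21


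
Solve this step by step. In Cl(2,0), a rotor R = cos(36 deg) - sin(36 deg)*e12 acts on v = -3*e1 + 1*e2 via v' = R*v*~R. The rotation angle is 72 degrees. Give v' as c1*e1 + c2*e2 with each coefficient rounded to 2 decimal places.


Rotor R = cos(36deg) - sin(36deg)*e12
Rotation angle theta = 2 * 36 = 72 degrees
v' = R*v*~R rotates v by theta.
cos(72deg) = 0.3090, sin(72deg) = 0.9511
v'_1 = -3*cos(72deg) - 1*sin(72deg)
= -3*0.3090 - 1*0.9511
= -1.88
v'_2 = -3*sin(72deg) + 1*cos(72deg)
= -3*0.9511 + 1*0.3090
= -2.54
v' = -1.88*e1 - 2.54*e2


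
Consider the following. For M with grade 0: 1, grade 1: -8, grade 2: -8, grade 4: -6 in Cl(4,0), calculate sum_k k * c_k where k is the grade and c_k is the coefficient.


Grade-weighted sum = sum of grade_k * coefficient_k
0*1 = 0
1*(-8) = -8
2*(-8) = -16
4*(-6) = -24
Total = 0 + (-8) + (-16) + (-24) = -48


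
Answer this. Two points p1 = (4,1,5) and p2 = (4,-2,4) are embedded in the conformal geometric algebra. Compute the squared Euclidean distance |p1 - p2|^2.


p1 - p2 = (0, 3, 1)
|p1 - p2|^2 = 0^2 + 3^2 + 1^2
= 0 + 9 + 1
= 10


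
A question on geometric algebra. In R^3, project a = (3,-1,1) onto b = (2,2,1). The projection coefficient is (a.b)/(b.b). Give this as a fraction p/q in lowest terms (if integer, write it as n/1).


Projection coefficient = (a . b) / (b . b)
a . b = 3*2 + (-1)*2 + 1*1
= 6 + (-2) + 1 = 5
b . b = 2^2 + 2^2 + 1^2
= 4 + 4 + 1 = 9
Coefficient = 5/9
In lowest terms: 5/9


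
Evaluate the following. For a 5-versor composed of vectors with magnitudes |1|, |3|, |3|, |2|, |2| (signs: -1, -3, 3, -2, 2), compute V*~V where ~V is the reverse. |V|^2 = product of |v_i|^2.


Each vector v_i has |v_i|^2 = s_i^2
Squared scales: (-1)^2 = 1, (-3)^2 = 9, 3^2 = 9, (-2)^2 = 4, 2^2 = 4
|V|^2 = 1 * 9 * 9 * 4 * 4
= 1296


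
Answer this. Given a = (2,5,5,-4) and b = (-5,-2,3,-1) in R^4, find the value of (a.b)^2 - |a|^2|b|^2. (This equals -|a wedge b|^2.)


a . b = 2*(-5) + 5*(-2) + 5*3 + (-4)*(-1)
= -10 + (-10) + 15 + 4 = -1
|a|^2 = 2^2 + 5^2 + 5^2 + (-4)^2 = 70
|b|^2 = (-5)^2 + (-2)^2 + 3^2 + (-1)^2 = 39
(a.b)^2 = (-1)^2 = 1
|a|^2 * |b|^2 = 70 * 39 = 2730
Result = 1 - 2730 = -2729


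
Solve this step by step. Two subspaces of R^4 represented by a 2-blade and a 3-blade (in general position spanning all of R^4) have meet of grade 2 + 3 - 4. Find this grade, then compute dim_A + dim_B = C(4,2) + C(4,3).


Meet grade = grade(A) + grade(B) - n
= 2 + 3 - 4 = 1
C(4,2) = 6
C(4,3) = 4
dim_A + dim_B = 6 + 4 = 10


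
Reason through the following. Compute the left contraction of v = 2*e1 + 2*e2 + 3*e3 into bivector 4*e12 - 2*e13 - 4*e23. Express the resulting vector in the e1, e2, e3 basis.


Left contraction v _| B = <vB>_1 (grade-1 part of the geometric product vB).
Using e1_|e12 = e2, e2_|e12 = -e1, e1_|e13 = e3, e3_|e13 = -e1, e2_|e23 = e3, e3_|e23 = -e2:
e1 coeff: -v2*b12 - v3*b13 = -(2)*(4) - (3)*(-2) = -2
e2 coeff: v1*b12 - v3*b23 = (2)*(4) - (3)*(-4) = 20
e3 coeff: v1*b13 + v2*b23 = (2)*(-2) + (2)*(-4) = -12
v _| B = -2*e1 + 20*e2 - 12*e3


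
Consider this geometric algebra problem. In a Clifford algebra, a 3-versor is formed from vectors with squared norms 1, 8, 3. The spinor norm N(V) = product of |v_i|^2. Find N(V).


Spinor norm N(V) = |v1|^2 * |v2|^2 * ... * |v3|^2
= 1 * 8 * 3
Running product: 1, 8, 24
N(V) = 24


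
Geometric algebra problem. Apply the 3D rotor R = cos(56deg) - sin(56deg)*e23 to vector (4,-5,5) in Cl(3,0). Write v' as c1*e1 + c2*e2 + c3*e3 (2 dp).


Rotor R = cos(56deg) - sin(56deg)*e23
Rotation angle theta = 2 * 56 = 112 degrees in the e23 plane (e2 -> e3).
The component perpendicular to the plane (e1) is invariant: v'_1 = v1 = 4.00
cos(112deg) = -0.3746, sin(112deg) = 0.9272
v'_2 = v2*cos(theta) - v3*sin(theta) = -5*(-0.3746) - 5*0.9272 = -2.76
v'_3 = v2*sin(theta) + v3*cos(theta) = -5*0.9272 + 5*(-0.3746) = -6.51
v' = 4.00*e1 - 2.76*e2 - 6.51*e3


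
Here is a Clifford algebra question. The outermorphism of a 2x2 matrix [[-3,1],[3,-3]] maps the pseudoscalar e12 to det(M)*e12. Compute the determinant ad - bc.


The outermorphism of a linear map f sends e1^e2 to f(e1)^f(e2).
f(e1) = -3*e1 + 3*e2
f(e2) = 1*e1 - 3*e2
f(e1) ^ f(e2) = (-3*e1 + 3*e2) ^ (1*e1 - 3*e2)
= (-3)*(-3)*e12 + 3*1*e21
= (9 - 3)*e12
= 6*e12
Coefficient = 6


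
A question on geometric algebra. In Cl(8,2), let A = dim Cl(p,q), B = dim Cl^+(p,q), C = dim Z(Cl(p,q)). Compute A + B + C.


n = 8 + 2 = 10
Total dim = 2^10 = 1024
Even subalgebra dim = 2^9 = 512
n is even, so center dim = 1
Sum = 1024 + 512 + 1 = 1537


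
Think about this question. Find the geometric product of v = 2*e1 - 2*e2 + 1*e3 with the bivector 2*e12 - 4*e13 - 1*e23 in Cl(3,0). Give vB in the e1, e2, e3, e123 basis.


vB has grade-1 (vector) and grade-3 (trivector) parts: vB = (v _| B) + (v ^ B).
Vector part <vB>_1:
  e1: -v2*b12 - v3*b13 = -(-2)*(2) - (1)*(-4) = 8
  e2: v1*b12 - v3*b23 = (2)*(2) - (1)*(-1) = 5
  e3: v1*b13 + v2*b23 = (2)*(-4) + (-2)*(-1) = -6
Trivector part <vB>_3:
  e123: v1*b23 - v2*b13 + v3*b12 = (2)*(-1) - (-2)*(-4) + (1)*(2) = -8
vB = 8*e1 + 5*e2 - 6*e3 - 8*e123


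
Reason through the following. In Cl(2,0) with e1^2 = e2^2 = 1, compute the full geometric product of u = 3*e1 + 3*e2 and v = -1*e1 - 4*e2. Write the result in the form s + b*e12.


Expand: (3*e1 + 3*e2)(-1*e1 - 4*e2)
= 3*(-1)*e1e1 + 3*(-4)*e1e2 + 3*(-1)*e2e1 + 3*(-4)*e2e2
Using e1^2 = e2^2 = 1, e2e1 = -e1e2:
Scalar part s = 3*(-1) + 3*(-4) = -3 + (-12) = -15
Bivector part b = 3*(-4) - 3*(-1) = -12 - (-3) = -9
uv = -15 - 9*e12


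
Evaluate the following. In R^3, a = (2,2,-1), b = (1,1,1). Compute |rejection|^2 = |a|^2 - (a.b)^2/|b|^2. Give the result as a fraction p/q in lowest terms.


|a|^2 = 2^2 + 2^2 + (-1)^2 = 9
|b|^2 = 1^2 + 1^2 + 1^2 = 3
a . b = 2*1 + 2*1 + (-1)*1 = 3
(a.b)^2 = 3^2 = 9
|rej|^2 = 9 - 9/3
= (27 - 9)/3
= 18/3
In lowest terms: 6/1


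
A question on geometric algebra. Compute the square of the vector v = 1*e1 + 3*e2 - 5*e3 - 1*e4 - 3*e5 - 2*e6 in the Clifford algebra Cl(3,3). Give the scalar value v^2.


v^2 = sum of c_i^2 * e_i^2
Positive signature terms (e_i^2 = +1): 1^2 + 3^2 + (-5)^2 = 35
Negative signature terms (e_j^2 = -1): (-1)^2 + (-3)^2 + (-2)^2 = 14
v^2 = 35 - 14 = 21


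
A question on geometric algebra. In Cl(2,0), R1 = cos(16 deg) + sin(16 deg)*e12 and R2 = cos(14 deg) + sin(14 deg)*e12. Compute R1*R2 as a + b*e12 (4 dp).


Same-plane rotors commute and their half-angles add:
R1*R2 = cos(a1 + a2) + sin(a1 + a2)*e12.
a1 + a2 = 16 + 14 = 30 deg
cos(30 deg) = 0.8660
sin(30 deg) = 0.5000
R1*R2 = 0.8660 + 0.5000*e12


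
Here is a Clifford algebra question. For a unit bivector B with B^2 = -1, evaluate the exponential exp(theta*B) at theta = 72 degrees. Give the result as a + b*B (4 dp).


For a unit bivector B with B^2 = -1, the exponential series gives
e^(theta*B) = cos(theta) + sin(theta)*B (the GA analogue of Euler's formula).
theta = 72 degrees = 1.256637 rad
cos(72 deg) = 0.3090
sin(72 deg) = 0.9511
exp(theta*B) = 0.3090 + 0.9511*B


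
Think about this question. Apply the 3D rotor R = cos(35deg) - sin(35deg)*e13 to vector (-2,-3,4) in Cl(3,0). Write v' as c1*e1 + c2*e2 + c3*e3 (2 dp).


Rotor R = cos(35deg) - sin(35deg)*e13
Rotation angle theta = 2 * 35 = 70 degrees in the e13 plane (e1 -> e3).
The component perpendicular to the plane (e2) is invariant: v'_2 = v2 = -3.00
cos(70deg) = 0.3420, sin(70deg) = 0.9397
v'_1 = v1*cos(theta) - v3*sin(theta) = -2*0.3420 - 4*0.9397 = -4.44
v'_3 = v1*sin(theta) + v3*cos(theta) = -2*0.9397 + 4*0.3420 = -0.51
v' = -4.44*e1 - 3.00*e2 - 0.51*e3


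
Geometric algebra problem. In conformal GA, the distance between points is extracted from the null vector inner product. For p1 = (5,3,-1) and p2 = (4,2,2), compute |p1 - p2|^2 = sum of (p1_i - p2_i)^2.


p1 - p2 = (1, 1, -3)
|p1 - p2|^2 = 1^2 + 1^2 + (-3)^2
= 1 + 1 + 9
= 11


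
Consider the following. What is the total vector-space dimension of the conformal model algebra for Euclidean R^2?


The conformal model of R^2 uses Cl(3,1): the 2 Euclidean generators plus two extra orthogonal generators e+ (e+^2 = +1) and e- (e-^2 = -1), from which the null vectors e0, einf are built.
Number of generators m = 2 + 2 = 4.
dim Cl(p,q) = 2^m = 2^4 = 16


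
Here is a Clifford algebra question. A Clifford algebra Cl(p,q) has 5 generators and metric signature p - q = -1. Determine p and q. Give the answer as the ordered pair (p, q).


We need p + q = 5 and p - q = -1.
Adding: 2p = 5 + (-1) = 4, so p = 2.
Then q = 5 - 2 = 3.
(p, q) = (2, 3)


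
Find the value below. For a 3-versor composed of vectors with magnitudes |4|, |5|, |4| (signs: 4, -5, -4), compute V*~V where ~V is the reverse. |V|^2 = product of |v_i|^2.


Each vector v_i has |v_i|^2 = s_i^2
Squared scales: 4^2 = 16, (-5)^2 = 25, (-4)^2 = 16
|V|^2 = 16 * 25 * 16
= 6400


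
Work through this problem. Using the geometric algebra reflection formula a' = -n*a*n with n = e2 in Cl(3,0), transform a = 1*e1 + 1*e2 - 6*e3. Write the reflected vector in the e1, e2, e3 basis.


Reflection formula: a' = -n*a*n, with n = e2 (unit vector, n^2 = 1).
For reflection through hyperplane perp to e2:
The component along e2 flips sign, others stay.
a = (1, 1, -6)
a' = (1, -1, -6)
a' = 1*e1 - 1*e2 - 6*e3


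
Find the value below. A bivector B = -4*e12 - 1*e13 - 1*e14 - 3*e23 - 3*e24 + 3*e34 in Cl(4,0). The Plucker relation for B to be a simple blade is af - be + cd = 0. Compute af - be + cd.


Plucker relation: af - be + cd
a*f = (-4)*3 = -12
b*e = (-1)*(-3) = 3
c*d = (-1)*(-3) = 3
af - be + cd = -12 - 3 + 3
= -12


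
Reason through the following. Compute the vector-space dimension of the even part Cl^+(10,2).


Even subalgebra dimension = 2^(n-1)
n = 10 + 2 = 12
2^(12 - 1) = 2^11 = 2048
Verification: sum of C(12,k) for even k = 1 + 66 + 495 + 924 + 495 + 66 + 1 = 2048
Result = 2048


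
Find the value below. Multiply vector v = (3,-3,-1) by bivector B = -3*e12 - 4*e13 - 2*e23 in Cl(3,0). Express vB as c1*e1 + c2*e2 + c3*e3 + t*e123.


vB has grade-1 (vector) and grade-3 (trivector) parts: vB = (v _| B) + (v ^ B).
Vector part <vB>_1:
  e1: -v2*b12 - v3*b13 = -(-3)*(-3) - (-1)*(-4) = -13
  e2: v1*b12 - v3*b23 = (3)*(-3) - (-1)*(-2) = -11
  e3: v1*b13 + v2*b23 = (3)*(-4) + (-3)*(-2) = -6
Trivector part <vB>_3:
  e123: v1*b23 - v2*b13 + v3*b12 = (3)*(-2) - (-3)*(-4) + (-1)*(-3) = -15
vB = -13*e1 - 11*e2 - 6*e3 - 15*e123


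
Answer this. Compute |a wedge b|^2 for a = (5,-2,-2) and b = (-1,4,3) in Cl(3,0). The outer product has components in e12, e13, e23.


a wedge b = (a1*b2 - a2*b1)*e12 + (a1*b3 - a3*b1)*e13 + (a2*b3 - a3*b2)*e23
e12 coeff: 5*4 - (-2)*(-1) = 20 - 2 = 18
e13 coeff: 5*3 - (-2)*(-1) = 15 - 2 = 13
e23 coeff: (-2)*3 - (-2)*4 = -6 - (-8) = 2
|a wedge b|^2 = 18^2 + 13^2 + 2^2
= 324 + 169 + 4
= 497


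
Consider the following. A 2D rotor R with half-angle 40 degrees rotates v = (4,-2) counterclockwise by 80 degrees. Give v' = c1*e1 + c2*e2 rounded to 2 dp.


Rotor R = cos(40deg) - sin(40deg)*e12
Rotation angle theta = 2 * 40 = 80 degrees
v' = R*v*~R rotates v by theta.
cos(80deg) = 0.1736, sin(80deg) = 0.9848
v'_1 = 4*cos(80deg) - (-2)*sin(80deg)
= 4*0.1736 - (-2)*0.9848
= 2.66
v'_2 = 4*sin(80deg) + (-2)*cos(80deg)
= 4*0.9848 + (-2)*0.1736
= 3.59
v' = 2.66*e1 + 3.59*e2


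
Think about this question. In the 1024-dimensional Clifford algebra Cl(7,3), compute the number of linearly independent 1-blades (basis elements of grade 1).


Number of grade-k basis blades in Cl(p,q) with n = p + q is C(n, k).
n = 7 + 3 = 10
C(10, 1) = 10! / (1! * 9!)
= 3628800 / (1 * 362880)
= 10


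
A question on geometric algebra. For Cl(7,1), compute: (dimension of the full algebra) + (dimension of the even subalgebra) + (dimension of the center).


n = 7 + 1 = 8
Total dim = 2^8 = 256
Even subalgebra dim = 2^7 = 128
n is even, so center dim = 1
Sum = 256 + 128 + 1 = 385


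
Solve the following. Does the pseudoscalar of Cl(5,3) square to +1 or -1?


The pseudoscalar I = e1...e_n (product of all n generators) of Cl(p,q) satisfies I^2 = (-1)^(q + n(n-1)/2).
p = 5, q = 3, n = p + q = 8
n(n-1)/2 = 8 * 7 / 2 = 28
Exponent = q + n(n-1)/2 = 3 + 28 = 31
I^2 = (-1)^31 = -1


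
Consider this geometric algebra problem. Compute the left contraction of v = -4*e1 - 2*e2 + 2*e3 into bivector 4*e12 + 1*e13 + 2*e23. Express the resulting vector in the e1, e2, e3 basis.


Left contraction v _| B = <vB>_1 (grade-1 part of the geometric product vB).
Using e1_|e12 = e2, e2_|e12 = -e1, e1_|e13 = e3, e3_|e13 = -e1, e2_|e23 = e3, e3_|e23 = -e2:
e1 coeff: -v2*b12 - v3*b13 = -(-2)*(4) - (2)*(1) = 6
e2 coeff: v1*b12 - v3*b23 = (-4)*(4) - (2)*(2) = -20
e3 coeff: v1*b13 + v2*b23 = (-4)*(1) + (-2)*(2) = -8
v _| B = 6*e1 - 20*e2 - 8*e3


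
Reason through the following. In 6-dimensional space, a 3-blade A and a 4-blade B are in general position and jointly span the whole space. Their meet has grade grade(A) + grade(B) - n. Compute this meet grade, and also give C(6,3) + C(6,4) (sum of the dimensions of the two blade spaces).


Meet grade = grade(A) + grade(B) - n
= 3 + 4 - 6 = 1
C(6,3) = 20
C(6,4) = 15
dim_A + dim_B = 20 + 15 = 35


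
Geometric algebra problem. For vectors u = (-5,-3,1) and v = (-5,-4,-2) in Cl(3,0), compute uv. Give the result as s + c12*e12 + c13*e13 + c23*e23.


In Cl(3,0): e_i^2 = 1, e_ie_j = -e_je_i for i != j.
Scalar part = u . v = (-5)*(-5) + (-3)*(-4) + 1*(-2)
= 25 + 12 + (-2) = 35
e12 coeff = (-5)*(-4) - (-3)*(-5) = 20 - 15 = 5
e13 coeff = (-5)*(-2) - 1*(-5) = 10 - (-5) = 15
e23 coeff = (-3)*(-2) - 1*(-4) = 6 - (-4) = 10
uv = 35 + 5*e12 + 15*e13 + 10*e23


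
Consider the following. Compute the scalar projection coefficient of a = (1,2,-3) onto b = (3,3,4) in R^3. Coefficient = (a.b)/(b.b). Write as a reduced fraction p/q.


Projection coefficient = (a . b) / (b . b)
a . b = 1*3 + 2*3 + (-3)*4
= 3 + 6 + (-12) = -3
b . b = 3^2 + 3^2 + 4^2
= 9 + 9 + 16 = 34
Coefficient = -3/34
In lowest terms: -3/34


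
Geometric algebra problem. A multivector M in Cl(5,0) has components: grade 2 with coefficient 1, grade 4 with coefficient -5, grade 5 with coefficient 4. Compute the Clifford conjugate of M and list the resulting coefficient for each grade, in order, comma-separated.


Clifford conjugate sign for grade k: (-1)^(k(k+1)/2)
Grade 2: (-1)^(2*3/2) = (-1)^3 = -1, coeff 1 -> -1
Grade 4: (-1)^(4*5/2) = (-1)^10 = 1, coeff -5 -> -5
Grade 5: (-1)^(5*6/2) = (-1)^15 = -1, coeff 4 -> -4
Conjugated coefficients: -1, -5, -4


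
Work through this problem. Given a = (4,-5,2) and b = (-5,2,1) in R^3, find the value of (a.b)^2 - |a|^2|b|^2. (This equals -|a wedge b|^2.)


a . b = 4*(-5) + (-5)*2 + 2*1
= -20 + (-10) + 2 = -28
|a|^2 = 4^2 + (-5)^2 + 2^2 = 45
|b|^2 = (-5)^2 + 2^2 + 1^2 = 30
(a.b)^2 = (-28)^2 = 784
|a|^2 * |b|^2 = 45 * 30 = 1350
Result = 784 - 1350 = -566


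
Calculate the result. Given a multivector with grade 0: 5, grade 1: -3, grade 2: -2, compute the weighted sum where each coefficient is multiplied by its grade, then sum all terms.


Grade-weighted sum = sum of grade_k * coefficient_k
0*5 = 0
1*(-3) = -3
2*(-2) = -4
Total = 0 + (-3) + (-4) = -7


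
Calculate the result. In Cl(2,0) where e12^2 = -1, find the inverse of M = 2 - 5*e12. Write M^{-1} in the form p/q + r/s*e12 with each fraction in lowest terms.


M = 2 - 5*e12, where e12^2 = -1.
Since M commutes with its reverse ~M = a - b*e12, M * ~M = a^2 - b^2*e12^2 = a^2 + b^2.
So M^{-1} = ~M / (a^2 + b^2) = (a - b*e12)/(a^2 + b^2).
a^2 + b^2 = 4 + 25 = 29
Scalar part = 2/29 = 2/29
Bivector coeff = 5/29 = 5/29
M^{-1} = 2/29 + 5/29*e12


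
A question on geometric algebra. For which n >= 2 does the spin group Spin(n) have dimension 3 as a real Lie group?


dim Spin(n) = dim so(n) = n(n-1)/2.
Solve n(n-1)/2 = 3, i.e. n^2 - n - 6 = 0.
Discriminant = 1 + 8*3 = 25
n = (1 + sqrt(25))/2 = (1 + 5)/2 = 3


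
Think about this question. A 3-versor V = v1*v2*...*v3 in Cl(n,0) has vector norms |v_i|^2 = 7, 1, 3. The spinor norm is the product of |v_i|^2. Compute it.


Spinor norm N(V) = |v1|^2 * |v2|^2 * ... * |v3|^2
= 7 * 1 * 3
Running product: 7, 7, 21
N(V) = 21


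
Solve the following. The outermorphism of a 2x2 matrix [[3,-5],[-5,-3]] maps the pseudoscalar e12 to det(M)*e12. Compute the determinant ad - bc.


The outermorphism of a linear map f sends e1^e2 to f(e1)^f(e2).
f(e1) = 3*e1 - 5*e2
f(e2) = -5*e1 - 3*e2
f(e1) ^ f(e2) = (3*e1 - 5*e2) ^ (-5*e1 - 3*e2)
= 3*(-3)*e12 + (-5)*(-5)*e21
= (-9 - 25)*e12
= -34*e12
Coefficient = -34
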